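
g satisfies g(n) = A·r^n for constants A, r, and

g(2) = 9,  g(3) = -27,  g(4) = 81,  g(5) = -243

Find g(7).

Consecutive ratio: -27/9 = -3, and 81/(-27) = -3, so r = -3.
Then A·(-3)^2 = 9 gives A = 1, and g(n) = 1·(-3)^n.
g(7) = 1·(-3)^7 = -2187.

-2187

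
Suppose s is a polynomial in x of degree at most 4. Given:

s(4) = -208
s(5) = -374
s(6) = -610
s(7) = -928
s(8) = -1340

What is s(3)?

-100

Write s(x) = ax^4 + bx³ + cx² + dx + e; the 5 given values yield a linear system in the 5 coefficients.
Solving, the leading coefficient vanishes, and s(x) = -2x³ - 5x² + x - 4.
Then s(3) = -100.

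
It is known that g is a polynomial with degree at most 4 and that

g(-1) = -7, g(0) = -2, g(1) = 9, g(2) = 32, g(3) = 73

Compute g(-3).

-23

Write g(n) = an^4 + bn³ + cn² + dn + e; the 5 given values yield a linear system in the 5 coefficients.
Solving, the leading coefficient vanishes, and g(n) = n³ + 3n² + 7n - 2.
Then g(-3) = -23.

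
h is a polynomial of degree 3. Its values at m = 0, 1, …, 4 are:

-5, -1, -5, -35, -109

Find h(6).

First differences: 4, -4, -30, -74. Second differences: -8, -26, -44. Third differences: -18, -18.
Level-3 differences are constant, so h has degree 3.
Fitting a degree-3 polynomial gives h(m) = -3m³ + 5m² + 2m - 5.
Then h(6) = -461.

-461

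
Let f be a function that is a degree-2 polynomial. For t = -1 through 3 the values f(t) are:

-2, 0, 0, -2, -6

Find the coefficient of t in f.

1

First differences: 2, 0, -2, -4. Second differences: -2, -2, -2.
Level-2 differences are constant, so f has degree 2.
Fitting a degree-2 polynomial gives f(t) = -t² + t.
The coefficient of t is 1.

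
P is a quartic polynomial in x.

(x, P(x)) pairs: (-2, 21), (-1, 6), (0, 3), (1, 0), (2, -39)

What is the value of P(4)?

Write P(x) = ax^4 + bx³ + cx² + dx + e; the 5 given values yield a linear system in the 5 coefficients.
Solving, P(x) = -x^4 - 4x³ + x² + x + 3.
Then P(4) = -489.

-489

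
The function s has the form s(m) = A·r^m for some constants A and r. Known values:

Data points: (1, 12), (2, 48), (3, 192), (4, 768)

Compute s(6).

Consecutive ratio: 48/12 = 4, and 192/48 = 4, so r = 4.
Then A·4^1 = 12 gives A = 3, and s(m) = 3·4^m.
s(6) = 3·4^6 = 12288.

12288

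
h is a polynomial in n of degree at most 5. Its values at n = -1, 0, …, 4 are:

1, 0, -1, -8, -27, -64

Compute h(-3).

Write h(n) = an^5 + bn^4 + cn³ + dn² + en + p; the 6 given values yield a linear system in the 6 coefficients.
Solving, the top 2 coefficients vanish, and h(n) = -n³.
Then h(-3) = 27.

27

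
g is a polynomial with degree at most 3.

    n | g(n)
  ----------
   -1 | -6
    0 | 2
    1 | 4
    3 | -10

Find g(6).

Write g(n) = an³ + bn² + cn + d; the 4 given values yield a linear system in the 4 coefficients.
Solving, the leading coefficient vanishes, and g(n) = -3n² + 5n + 2.
Then g(6) = -76.

-76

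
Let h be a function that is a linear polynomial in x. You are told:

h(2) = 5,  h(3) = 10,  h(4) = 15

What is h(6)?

First differences: 5, 5.
Level-1 differences are constant, so h has degree 1.
Fitting a degree-1 polynomial gives h(x) = 5x - 5.
Then h(6) = 25.

25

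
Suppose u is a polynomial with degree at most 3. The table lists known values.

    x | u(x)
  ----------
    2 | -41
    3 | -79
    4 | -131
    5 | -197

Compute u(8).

Write u(x) = ax³ + bx² + cx + d; the 4 given values yield a linear system in the 4 coefficients.
Solving, the leading coefficient vanishes, and u(x) = -7x² - 3x - 7.
Then u(8) = -479.

-479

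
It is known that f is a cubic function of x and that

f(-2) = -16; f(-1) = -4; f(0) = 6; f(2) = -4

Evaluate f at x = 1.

Write f(x) = ax³ + bx² + cx + d; the 4 given values yield a linear system in the 4 coefficients.
Solving, f(x) = -x³ - 4x² + 7x + 6.
Then f(1) = 8.

8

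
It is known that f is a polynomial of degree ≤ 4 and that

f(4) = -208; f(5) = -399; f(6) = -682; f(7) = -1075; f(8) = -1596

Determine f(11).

-4107

First differences: -191, -283, -393, -521. Second differences: -92, -110, -128. Third differences: -18, -18.
Level-3 differences are constant, so f has degree 3.
Fitting a degree-3 polynomial gives f(n) = -3n³ - n² + n - 4.
Then f(11) = -4107.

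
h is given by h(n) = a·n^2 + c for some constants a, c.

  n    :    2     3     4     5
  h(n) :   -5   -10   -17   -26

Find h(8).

From h(2) = -5 and h(3) = -10: 4a + c = -5 and 9a + c = -10.
Subtracting: 5a = -5, so a = -1; then c = -5 − (-1)·4 = -1.
So h(n) = -1n² − 1, and h(8) = -65.

-65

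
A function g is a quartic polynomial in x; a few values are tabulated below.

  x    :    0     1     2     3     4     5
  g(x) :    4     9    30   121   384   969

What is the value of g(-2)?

66

First differences: 5, 21, 91, 263, 585. Second differences: 16, 70, 172, 322. Third differences: 54, 102, 150. Fourth differences: 48, 48.
Level-4 differences are constant, so g has degree 4.
Fitting a degree-4 polynomial gives g(x) = 2x^4 - 3x³ + 3x² + 3x + 4.
Then g(-2) = 66.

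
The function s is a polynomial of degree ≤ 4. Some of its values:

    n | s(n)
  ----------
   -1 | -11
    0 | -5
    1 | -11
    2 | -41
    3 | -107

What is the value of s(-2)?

First differences: 6, -6, -30, -66. Second differences: -12, -24, -36. Third differences: -12, -12.
Level-3 differences are constant, so s has degree 3.
Fitting a degree-3 polynomial gives s(n) = -2n³ - 6n² + 2n - 5.
Then s(-2) = -17.

-17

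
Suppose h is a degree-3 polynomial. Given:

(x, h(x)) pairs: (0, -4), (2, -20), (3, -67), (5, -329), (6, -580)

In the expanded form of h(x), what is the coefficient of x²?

2

Write h(x) = ax³ + bx² + cx + d; the 5 given values yield a linear system in the 4 coefficients.
Solving, h(x) = -3x³ + 2x² - 4.
The coefficient of x² is 2.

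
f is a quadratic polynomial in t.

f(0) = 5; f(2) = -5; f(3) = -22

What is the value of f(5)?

Write f(t) = at² + bt + c; the 3 given values yield a linear system in the 3 coefficients.
Solving, f(t) = -4t² + 3t + 5.
Then f(5) = -80.

-80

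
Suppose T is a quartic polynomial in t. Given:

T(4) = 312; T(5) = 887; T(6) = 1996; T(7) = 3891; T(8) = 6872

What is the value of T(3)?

Write T(t) = at^4 + bt³ + ct² + dt + e; the 5 given values yield a linear system in the 5 coefficients.
Solving, T(t) = 2t^4 - 2t³ - 5t² + 4t - 8.
Then T(3) = 67.

67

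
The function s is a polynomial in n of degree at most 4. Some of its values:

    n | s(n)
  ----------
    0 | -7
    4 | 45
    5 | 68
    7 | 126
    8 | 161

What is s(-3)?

-4

Write s(n) = an^4 + bn³ + cn² + dn + e; the 5 given values yield a linear system in the 5 coefficients.
Solving, the top 2 coefficients vanish, and s(n) = 2n² + 5n - 7.
Then s(-3) = -4.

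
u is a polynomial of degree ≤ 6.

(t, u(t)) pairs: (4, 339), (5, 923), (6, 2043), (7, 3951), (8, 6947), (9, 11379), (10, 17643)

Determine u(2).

11

First differences: 584, 1120, 1908, 2996, 4432, 6264. Second differences: 536, 788, 1088, 1436, 1832. Third differences: 252, 300, 348, 396. Fourth differences: 48, 48, 48.
Level-4 differences are constant, so u has degree 4.
Fitting a degree-4 polynomial gives u(t) = 2t^4 - 2t³ - 4t² + 4t + 3.
Then u(2) = 11.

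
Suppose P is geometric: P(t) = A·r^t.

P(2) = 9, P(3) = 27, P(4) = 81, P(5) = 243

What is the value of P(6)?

729

Consecutive ratio: 27/9 = 3, and 81/27 = 3, so r = 3.
Then A·3^2 = 9 gives A = 1, and P(t) = 1·3^t.
P(6) = 1·3^6 = 729.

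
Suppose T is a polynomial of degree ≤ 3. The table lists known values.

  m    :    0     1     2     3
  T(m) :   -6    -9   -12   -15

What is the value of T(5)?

-21

Write T(m) = am³ + bm² + cm + d; the 4 given values yield a linear system in the 4 coefficients.
Solving, the top 2 coefficients vanish, and T(m) = -3m - 6.
Then T(5) = -21.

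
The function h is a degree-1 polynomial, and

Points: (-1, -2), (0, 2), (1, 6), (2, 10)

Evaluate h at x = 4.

18

First differences: 4, 4, 4.
Level-1 differences are constant, so h has degree 1.
Fitting a degree-1 polynomial gives h(x) = 4x + 2.
Then h(4) = 18.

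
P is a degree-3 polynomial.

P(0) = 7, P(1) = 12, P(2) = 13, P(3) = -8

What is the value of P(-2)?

Write P(t) = at³ + bt² + ct + d; the 4 given values yield a linear system in the 4 coefficients.
Solving, P(t) = -3t³ + 7t² + t + 7.
Then P(-2) = 57.

57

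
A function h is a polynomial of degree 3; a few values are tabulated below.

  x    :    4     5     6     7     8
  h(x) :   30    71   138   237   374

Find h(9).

First differences: 41, 67, 99, 137. Second differences: 26, 32, 38. Third differences: 6, 6.
Level-3 differences are constant, so h has degree 3.
Extending the table by one column gives the next first difference 181, so h(9) = 374 + 181 = 555.

555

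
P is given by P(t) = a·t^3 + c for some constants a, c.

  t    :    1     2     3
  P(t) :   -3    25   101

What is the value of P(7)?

1365

From P(1) = -3 and P(2) = 25: 1a + c = -3 and 8a + c = 25.
Subtracting: 7a = 28, so a = 4; then c = -3 − 4·1 = -7.
So P(t) = 4t³ − 7, and P(7) = 1365.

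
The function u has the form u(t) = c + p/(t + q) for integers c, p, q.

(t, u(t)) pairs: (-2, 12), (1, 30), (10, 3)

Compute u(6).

(u(t) − c)(t + q) = p for each data point; the three points give a linear system in c and q, then p follows.
Solving: c = 6, q = -2, p = -24, so u(t) = 6 − 24/(t − 2).
Then u(6) = 6 − 24/4 = 0.

0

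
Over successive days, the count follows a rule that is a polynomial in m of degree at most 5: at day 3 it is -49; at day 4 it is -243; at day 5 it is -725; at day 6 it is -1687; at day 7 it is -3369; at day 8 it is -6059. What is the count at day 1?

3

Write the value at m as P(m).
Write P(m) = am^5 + bm^4 + cm³ + dm² + em + p; the 6 given values yield a linear system in the 6 coefficients.
Solving, the leading coefficient vanishes, and P(m) = -2m^4 + 4m³ + 2m² - 6m + 5.
Then P(1) = 3.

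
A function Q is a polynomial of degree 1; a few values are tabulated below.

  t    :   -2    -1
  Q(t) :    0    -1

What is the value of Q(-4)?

Write Q(t) = at + b; the 2 given values yield a linear system in the 2 coefficients.
Solving, Q(t) = -t - 2.
Then Q(-4) = 2.

2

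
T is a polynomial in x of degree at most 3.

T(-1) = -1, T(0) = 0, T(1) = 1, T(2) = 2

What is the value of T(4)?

4

First differences: 1, 1, 1.
Level-1 differences are constant, so T has degree 1.
Fitting a degree-1 polynomial gives T(x) = x.
Then T(4) = 4.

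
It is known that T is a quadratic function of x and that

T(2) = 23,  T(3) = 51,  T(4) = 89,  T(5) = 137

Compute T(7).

First differences: 28, 38, 48. Second differences: 10, 10.
Level-2 differences are constant, so T has degree 2.
Fitting a degree-2 polynomial gives T(x) = 5x² + 3x - 3.
Then T(7) = 263.

263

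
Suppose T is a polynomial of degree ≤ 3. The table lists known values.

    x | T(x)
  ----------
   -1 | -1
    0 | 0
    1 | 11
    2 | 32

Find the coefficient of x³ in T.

First differences: 1, 11, 21. Second differences: 10, 10.
Level-2 differences are constant, so T has degree 2.
Fitting a degree-2 polynomial gives T(x) = 5x² + 6x.
The coefficient of x³ is 0.

0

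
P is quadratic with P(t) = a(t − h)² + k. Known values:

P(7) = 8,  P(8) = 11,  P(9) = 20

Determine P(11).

First differences 3, 9; second difference 6 = 2a, so a = 3.
Expanding, the t-coefficient is −2ah = -6h; matching it to the data gives h = 7, and then k = 8.
So P(t) = 3(t − 7)² + 8.
P(11) = 3·4² + 8 = 56.

56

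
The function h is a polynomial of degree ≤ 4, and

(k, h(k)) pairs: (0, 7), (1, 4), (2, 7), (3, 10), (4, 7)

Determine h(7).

First differences: -3, 3, 3, -3. Second differences: 6, 0, -6. Third differences: -6, -6.
Level-3 differences are constant, so h has degree 3.
Fitting a degree-3 polynomial gives h(k) = -k³ + 6k² - 8k + 7.
Then h(7) = -98.

-98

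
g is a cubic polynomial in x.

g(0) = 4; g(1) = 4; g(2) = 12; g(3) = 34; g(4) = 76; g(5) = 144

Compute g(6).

244

First differences: 0, 8, 22, 42, 68. Second differences: 8, 14, 20, 26. Third differences: 6, 6, 6.
Level-3 differences are constant, so g has degree 3.
Extending the table by one column gives the next first difference 100, so g(6) = 144 + 100 = 244.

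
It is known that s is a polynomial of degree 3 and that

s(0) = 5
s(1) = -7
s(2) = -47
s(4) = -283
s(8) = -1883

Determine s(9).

-2623

Write s(k) = ak³ + bk² + ck + d; the 5 given values yield a linear system in the 4 coefficients.
Solving, s(k) = -3k³ - 5k² - 4k + 5.
Then s(9) = -2623.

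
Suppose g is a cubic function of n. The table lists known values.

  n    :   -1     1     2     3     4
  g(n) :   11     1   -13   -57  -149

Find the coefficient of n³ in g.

-3

Write g(n) = an³ + bn² + cn + d; the 5 given values yield a linear system in the 4 coefficients.
Solving, g(n) = -3n³ + 3n² - 2n + 3.
The coefficient of n³ is -3.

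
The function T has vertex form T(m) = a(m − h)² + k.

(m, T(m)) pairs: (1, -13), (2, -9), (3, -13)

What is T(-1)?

-45

First differences 4, -4; second difference -8 = 2a, so a = -4.
Expanding, the m-coefficient is −2ah = 8h; matching it to the data gives h = 2, and then k = -9.
So T(m) = -4(m − 2)² − 9.
T(-1) = -4·(-3)² − 9 = -45.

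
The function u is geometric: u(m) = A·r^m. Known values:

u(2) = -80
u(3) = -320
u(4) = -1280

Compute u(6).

-20480

Consecutive ratio: -320/(-80) = 4, and -1280/(-320) = 4, so r = 4.
Then A·4^2 = -80 gives A = -5, and u(m) = -5·4^m.
u(6) = -5·4^6 = -20480.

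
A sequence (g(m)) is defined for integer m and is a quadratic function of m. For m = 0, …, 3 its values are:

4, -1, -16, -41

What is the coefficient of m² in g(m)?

First differences: -5, -15, -25. Second differences: -10, -10.
Level-2 differences are constant, so g has degree 2.
Fitting a degree-2 polynomial gives g(m) = -5m² + 4.
The coefficient of m² is -5.

-5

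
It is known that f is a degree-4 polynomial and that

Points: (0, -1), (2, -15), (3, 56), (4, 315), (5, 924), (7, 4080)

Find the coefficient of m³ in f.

Write f(m) = am^4 + bm³ + cm² + dm + e; the 6 given values yield a linear system in the 5 coefficients.
Solving, f(m) = 2m^4 - m³ - 7m² - 5m - 1.
The coefficient of m³ is -1.

-1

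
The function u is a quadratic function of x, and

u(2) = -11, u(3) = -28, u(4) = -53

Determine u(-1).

-8

Write u(x) = ax² + bx + c; the 3 given values yield a linear system in the 3 coefficients.
Solving, u(x) = -4x² + 3x - 1.
Then u(-1) = -8.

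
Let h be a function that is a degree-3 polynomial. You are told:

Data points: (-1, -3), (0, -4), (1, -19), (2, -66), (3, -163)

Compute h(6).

Write h(k) = ak³ + bk² + ck + d; the 5 given values yield a linear system in the 4 coefficients.
Solving, h(k) = -3k³ - 7k² - 5k - 4.
Then h(6) = -934.

-934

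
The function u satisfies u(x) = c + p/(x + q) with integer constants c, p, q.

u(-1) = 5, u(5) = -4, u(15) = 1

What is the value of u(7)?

(u(x) − c)(x + q) = p for each data point; the three points give a linear system in c and q, then p follows.
Solving: c = 2, q = -3, p = -12, so u(x) = 2 − 12/(x − 3).
Then u(7) = 2 − 12/4 = -1.

-1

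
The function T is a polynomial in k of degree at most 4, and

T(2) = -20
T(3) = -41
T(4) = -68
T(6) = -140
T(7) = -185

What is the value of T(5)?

Write T(k) = ak^4 + bk³ + ck² + dk + e; the 5 given values yield a linear system in the 5 coefficients.
Solving, the top 2 coefficients vanish, and T(k) = -3k² - 6k + 4.
Then T(5) = -101.

-101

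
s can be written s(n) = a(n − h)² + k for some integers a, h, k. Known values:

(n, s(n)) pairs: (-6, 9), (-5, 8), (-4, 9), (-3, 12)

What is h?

First differences -1, 1, 3; second difference 2 = 2a, so a = 1.
Expanding, the n-coefficient is −2ah = -2h; matching it to the data gives h = -5, and then k = 8.
So s(n) = 1(n + 5)² + 8.
Hence h = -5.

-5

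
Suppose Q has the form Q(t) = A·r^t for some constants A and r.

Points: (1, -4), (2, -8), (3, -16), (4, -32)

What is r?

2

Consecutive ratio: -8/(-4) = 2, and -16/(-8) = 2, so r = 2.
Then A·2^1 = -4 gives A = -2, and Q(t) = -2·2^t.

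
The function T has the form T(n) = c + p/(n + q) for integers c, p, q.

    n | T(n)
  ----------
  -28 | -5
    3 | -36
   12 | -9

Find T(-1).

(T(n) − c)(n + q) = p for each data point; the three points give a linear system in c and q, then p follows.
Solving: c = -6, q = -2, p = -30, so T(n) = -6 − 30/(n − 2).
Then T(-1) = -6 − 30/(-3) = 4.

4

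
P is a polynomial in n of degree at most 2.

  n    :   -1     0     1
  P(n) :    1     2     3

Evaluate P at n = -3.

-1

First differences: 1, 1.
Level-1 differences are constant, so P has degree 1.
Fitting a degree-1 polynomial gives P(n) = n + 2.
Then P(-3) = -1.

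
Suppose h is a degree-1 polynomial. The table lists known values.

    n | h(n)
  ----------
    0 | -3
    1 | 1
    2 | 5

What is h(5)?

17

Write h(n) = an + b; the 3 given values yield a linear system in the 2 coefficients.
Solving, h(n) = 4n - 3.
Then h(5) = 17.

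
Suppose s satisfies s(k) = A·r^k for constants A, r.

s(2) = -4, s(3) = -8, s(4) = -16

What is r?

Consecutive ratio: -8/(-4) = 2, and -16/(-8) = 2, so r = 2.
Then A·2^2 = -4 gives A = -1, and s(k) = -1·2^k.

2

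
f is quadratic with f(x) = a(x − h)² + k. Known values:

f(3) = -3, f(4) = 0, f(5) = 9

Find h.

3

First differences 3, 9; second difference 6 = 2a, so a = 3.
Expanding, the x-coefficient is −2ah = -6h; matching it to the data gives h = 3, and then k = -3.
So f(x) = 3(x − 3)² − 3.
Hence h = 3.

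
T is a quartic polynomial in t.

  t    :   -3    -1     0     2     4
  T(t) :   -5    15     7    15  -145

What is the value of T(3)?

Write T(t) = at^4 + bt³ + ct² + dt + e; the 5 given values yield a linear system in the 5 coefficients.
Solving, T(t) = -t^4 + 7t² - 2t + 7.
Then T(3) = -17.

-17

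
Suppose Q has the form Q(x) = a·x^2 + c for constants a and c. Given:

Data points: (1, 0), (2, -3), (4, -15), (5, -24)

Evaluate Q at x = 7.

-48

From Q(1) = 0 and Q(2) = -3: 1a + c = 0 and 4a + c = -3.
Subtracting: 3a = -3, so a = -1; then c = 0 − (-1)·1 = 1.
So Q(x) = -1x² + 1, and Q(7) = -48.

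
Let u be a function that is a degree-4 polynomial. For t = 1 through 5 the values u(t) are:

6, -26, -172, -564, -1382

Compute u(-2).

Write u(t) = at^4 + bt³ + ct² + dt + e; the 5 given values yield a linear system in the 5 coefficients.
Solving, u(t) = -2t^4 - 2t³ + 5t² - 3t + 8.
Then u(-2) = 18.

18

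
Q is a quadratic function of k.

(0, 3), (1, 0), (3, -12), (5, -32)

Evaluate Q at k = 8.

-77

Write Q(k) = ak² + bk + c; the 4 given values yield a linear system in the 3 coefficients.
Solving, Q(k) = -k² - 2k + 3.
Then Q(8) = -77.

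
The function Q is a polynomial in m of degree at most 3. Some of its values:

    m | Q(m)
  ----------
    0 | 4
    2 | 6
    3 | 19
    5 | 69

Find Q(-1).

15

Write Q(m) = am³ + bm² + cm + d; the 4 given values yield a linear system in the 4 coefficients.
Solving, the leading coefficient vanishes, and Q(m) = 4m² - 7m + 4.
Then Q(-1) = 15.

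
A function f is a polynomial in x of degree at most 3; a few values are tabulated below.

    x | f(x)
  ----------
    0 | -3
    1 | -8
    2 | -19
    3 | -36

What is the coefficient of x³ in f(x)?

0

Write f(x) = ax³ + bx² + cx + d; the 4 given values yield a linear system in the 4 coefficients.
Solving, the leading coefficient vanishes, and f(x) = -3x² - 2x - 3.
The coefficient of x³ is 0.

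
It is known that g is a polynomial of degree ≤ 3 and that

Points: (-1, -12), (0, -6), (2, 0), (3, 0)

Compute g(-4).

-42

Write g(k) = ak³ + bk² + ck + d; the 4 given values yield a linear system in the 4 coefficients.
Solving, the leading coefficient vanishes, and g(k) = -k² + 5k - 6.
Then g(-4) = -42.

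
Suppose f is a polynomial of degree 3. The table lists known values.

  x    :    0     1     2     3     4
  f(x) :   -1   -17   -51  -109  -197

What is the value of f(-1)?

First differences: -16, -34, -58, -88. Second differences: -18, -24, -30. Third differences: -6, -6.
Level-3 differences are constant, so f has degree 3.
Fitting a degree-3 polynomial gives f(x) = -x³ - 6x² - 9x - 1.
Then f(-1) = 3.

3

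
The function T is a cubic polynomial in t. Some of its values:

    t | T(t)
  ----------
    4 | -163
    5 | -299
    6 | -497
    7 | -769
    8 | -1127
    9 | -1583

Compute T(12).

-3659

Write T(t) = at³ + bt² + ct + d; the 6 given values yield a linear system in the 4 coefficients.
Solving, T(t) = -2t³ - t² - 5t + 1.
Then T(12) = -3659.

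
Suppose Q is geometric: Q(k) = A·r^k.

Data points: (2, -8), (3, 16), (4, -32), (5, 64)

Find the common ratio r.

-2

Consecutive ratio: 16/(-8) = -2, and -32/16 = -2, so r = -2.
Then A·(-2)^2 = -8 gives A = -2, and Q(k) = -2·(-2)^k.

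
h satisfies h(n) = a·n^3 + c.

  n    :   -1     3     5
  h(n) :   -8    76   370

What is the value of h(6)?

From h(-1) = -8 and h(3) = 76: -1a + c = -8 and 27a + c = 76.
Subtracting: 28a = 84, so a = 3; then c = -8 − 3·(-1) = -5.
So h(n) = 3n³ − 5, and h(6) = 643.

643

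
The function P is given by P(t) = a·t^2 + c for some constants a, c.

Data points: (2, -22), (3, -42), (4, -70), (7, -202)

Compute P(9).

From P(2) = -22 and P(3) = -42: 4a + c = -22 and 9a + c = -42.
Subtracting: 5a = -20, so a = -4; then c = -22 − (-4)·4 = -6.
So P(t) = -4t² − 6, and P(9) = -330.

-330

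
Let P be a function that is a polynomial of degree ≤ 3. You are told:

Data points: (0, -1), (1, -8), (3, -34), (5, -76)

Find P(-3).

Write P(n) = an³ + bn² + cn + d; the 4 given values yield a linear system in the 4 coefficients.
Solving, the leading coefficient vanishes, and P(n) = -2n² - 5n - 1.
Then P(-3) = -4.

-4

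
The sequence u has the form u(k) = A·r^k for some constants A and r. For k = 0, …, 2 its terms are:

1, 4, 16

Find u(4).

256

Consecutive ratio: 4/1 = 4, and 16/4 = 4, so r = 4.
Then A·4^0 = 1 gives A = 1, and u(k) = 1·4^k.
u(4) = 1·4^4 = 256.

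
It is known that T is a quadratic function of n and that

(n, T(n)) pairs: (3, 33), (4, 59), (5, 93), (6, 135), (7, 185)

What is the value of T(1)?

First differences: 26, 34, 42, 50. Second differences: 8, 8, 8.
Level-2 differences are constant, so T has degree 2.
Fitting a degree-2 polynomial gives T(n) = 4n² - 2n + 3.
Then T(1) = 5.

5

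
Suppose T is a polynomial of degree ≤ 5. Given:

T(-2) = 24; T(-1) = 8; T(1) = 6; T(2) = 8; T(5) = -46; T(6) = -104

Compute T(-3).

Write T(m) = am^5 + bm^4 + cm³ + dm² + em + p; the 6 given values yield a linear system in the 6 coefficients.
Solving, the top 2 coefficients vanish, and T(m) = -m³ + 3m² + 4.
Then T(-3) = 58.

58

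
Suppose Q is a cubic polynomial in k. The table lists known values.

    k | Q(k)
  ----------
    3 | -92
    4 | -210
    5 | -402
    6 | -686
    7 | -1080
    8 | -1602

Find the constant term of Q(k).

-2

Write Q(k) = ak³ + bk² + ck + d; the 6 given values yield a linear system in the 4 coefficients.
Solving, Q(k) = -3k³ - k² - 2.
The constant term is Q(0) = -2.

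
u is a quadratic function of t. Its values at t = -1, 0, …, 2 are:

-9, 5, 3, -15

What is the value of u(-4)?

-147

Write u(t) = at² + bt + c; the 4 given values yield a linear system in the 3 coefficients.
Solving, u(t) = -8t² + 6t + 5.
Then u(-4) = -147.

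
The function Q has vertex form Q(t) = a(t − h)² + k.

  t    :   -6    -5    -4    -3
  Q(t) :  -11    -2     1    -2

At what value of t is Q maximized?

First differences 9, 3, -3; second difference -6 = 2a, so a = -3.
Expanding, the t-coefficient is −2ah = 6h; matching it to the data gives h = -4, and then k = 1.
So Q(t) = -3(t + 4)² + 1.
Hence h = -4.

-4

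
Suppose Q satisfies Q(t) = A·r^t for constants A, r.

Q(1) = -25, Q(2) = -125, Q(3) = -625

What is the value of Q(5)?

-15625

Consecutive ratio: -125/(-25) = 5, and -625/(-125) = 5, so r = 5.
Then A·5^1 = -25 gives A = -5, and Q(t) = -5·5^t.
Q(5) = -5·5^5 = -15625.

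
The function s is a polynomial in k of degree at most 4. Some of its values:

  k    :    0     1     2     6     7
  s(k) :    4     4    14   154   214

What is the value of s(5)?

Write s(k) = ak^4 + bk³ + ck² + dk + e; the 5 given values yield a linear system in the 5 coefficients.
Solving, the top 2 coefficients vanish, and s(k) = 5k² - 5k + 4.
Then s(5) = 104.

104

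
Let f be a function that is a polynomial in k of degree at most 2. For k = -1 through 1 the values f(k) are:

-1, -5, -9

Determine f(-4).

First differences: -4, -4.
Level-1 differences are constant, so f has degree 1.
Fitting a degree-1 polynomial gives f(k) = -4k - 5.
Then f(-4) = 11.

11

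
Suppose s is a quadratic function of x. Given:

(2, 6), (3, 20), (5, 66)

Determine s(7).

Write s(x) = ax² + bx + c; the 3 given values yield a linear system in the 3 coefficients.
Solving, s(x) = 3x² - x - 4.
Then s(7) = 136.

136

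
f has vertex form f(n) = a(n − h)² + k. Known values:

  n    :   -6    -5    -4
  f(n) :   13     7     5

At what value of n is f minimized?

-4

First differences -6, -2; second difference 4 = 2a, so a = 2.
Expanding, the n-coefficient is −2ah = -4h; matching it to the data gives h = -4, and then k = 5.
So f(n) = 2(n + 4)² + 5.
Hence h = -4.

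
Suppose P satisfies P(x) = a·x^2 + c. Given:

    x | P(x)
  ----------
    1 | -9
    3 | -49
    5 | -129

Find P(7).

From P(1) = -9 and P(3) = -49: 1a + c = -9 and 9a + c = -49.
Subtracting: 8a = -40, so a = -5; then c = -9 − (-5)·1 = -4.
So P(x) = -5x² − 4, and P(7) = -249.

-249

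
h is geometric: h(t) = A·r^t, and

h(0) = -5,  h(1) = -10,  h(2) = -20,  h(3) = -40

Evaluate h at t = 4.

-80

Consecutive ratio: -10/(-5) = 2, and -20/(-10) = 2, so r = 2.
Then A·2^0 = -5 gives A = -5, and h(t) = -5·2^t.
h(4) = -5·2^4 = -80.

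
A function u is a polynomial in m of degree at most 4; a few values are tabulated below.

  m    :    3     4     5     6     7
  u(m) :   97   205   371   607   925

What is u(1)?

7

Write u(m) = am^4 + bm³ + cm² + dm + e; the 5 given values yield a linear system in the 5 coefficients.
Solving, the leading coefficient vanishes, and u(m) = 2m³ + 5m² - m + 1.
Then u(1) = 7.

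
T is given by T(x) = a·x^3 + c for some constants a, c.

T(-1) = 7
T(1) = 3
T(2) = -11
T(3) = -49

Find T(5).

-245

From T(-1) = 7 and T(1) = 3: -1a + c = 7 and 1a + c = 3.
Subtracting: 2a = -4, so a = -2; then c = 7 − (-2)·(-1) = 5.
So T(x) = -2x³ + 5, and T(5) = -245.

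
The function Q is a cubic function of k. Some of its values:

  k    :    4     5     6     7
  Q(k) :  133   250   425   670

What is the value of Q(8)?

Write Q(k) = ak³ + bk² + ck + d; the 4 given values yield a linear system in the 4 coefficients.
Solving, Q(k) = 2k³ - k² + 4k + 5.
Then Q(8) = 997.

997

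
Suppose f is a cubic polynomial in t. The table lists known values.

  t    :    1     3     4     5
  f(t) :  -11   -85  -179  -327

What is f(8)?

-1215

Write f(t) = at³ + bt² + ct + d; the 4 given values yield a linear system in the 4 coefficients.
Solving, f(t) = -2t³ - 3t² + t - 7.
Then f(8) = -1215.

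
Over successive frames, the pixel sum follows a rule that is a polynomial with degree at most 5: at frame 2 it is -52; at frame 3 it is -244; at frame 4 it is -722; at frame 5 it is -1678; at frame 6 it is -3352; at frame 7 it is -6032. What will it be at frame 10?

-23708

Write the value at x as u(x).
First differences: -192, -478, -956, -1674, -2680. Second differences: -286, -478, -718, -1006. Third differences: -192, -240, -288. Fourth differences: -48, -48.
Level-4 differences are constant, so u has degree 4.
Fitting a degree-4 polynomial gives u(x) = -2x^4 - 4x³ + 3x² - x + 2.
Then u(10) = -23708.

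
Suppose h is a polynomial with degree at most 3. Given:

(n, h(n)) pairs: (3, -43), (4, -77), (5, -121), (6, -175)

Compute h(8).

-313

First differences: -34, -44, -54. Second differences: -10, -10.
Level-2 differences are constant, so h has degree 2.
Fitting a degree-2 polynomial gives h(n) = -5n² + n - 1.
Then h(8) = -313.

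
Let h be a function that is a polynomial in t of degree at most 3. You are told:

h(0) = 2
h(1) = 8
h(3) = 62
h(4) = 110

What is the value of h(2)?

Write h(t) = at³ + bt² + ct + d; the 4 given values yield a linear system in the 4 coefficients.
Solving, the leading coefficient vanishes, and h(t) = 7t² - t + 2.
Then h(2) = 28.

28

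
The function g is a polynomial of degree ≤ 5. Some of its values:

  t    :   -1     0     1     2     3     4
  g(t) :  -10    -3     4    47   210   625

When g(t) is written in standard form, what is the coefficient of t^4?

2

Write g(t) = at^5 + bt^4 + ct³ + dt² + et + p; the 6 given values yield a linear system in the 6 coefficients.
Solving, the leading coefficient vanishes, and g(t) = 2t^4 + 2t³ - 2t² + 5t - 3.
The coefficient of t^4 is 2.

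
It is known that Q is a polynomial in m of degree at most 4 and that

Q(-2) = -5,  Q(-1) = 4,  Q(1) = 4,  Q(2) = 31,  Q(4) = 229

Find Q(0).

Write Q(m) = am^4 + bm³ + cm² + dm + e; the 5 given values yield a linear system in the 5 coefficients.
Solving, the leading coefficient vanishes, and Q(m) = 3m³ + 3m² - 3m + 1.
Then Q(0) = 1.

1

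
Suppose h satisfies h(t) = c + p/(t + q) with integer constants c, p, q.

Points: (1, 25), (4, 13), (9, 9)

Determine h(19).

7

(h(t) − c)(t + q) = p for each data point; the three points give a linear system in c and q, then p follows.
Solving: c = 5, q = 1, p = 40, so h(t) = 5 + 40/(t + 1).
Then h(19) = 5 + 40/20 = 7.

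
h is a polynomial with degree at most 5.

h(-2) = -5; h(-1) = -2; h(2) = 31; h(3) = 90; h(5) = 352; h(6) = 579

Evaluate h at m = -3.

Write h(m) = am^5 + bm^4 + cm³ + dm² + em + p; the 6 given values yield a linear system in the 6 coefficients.
Solving, the top 2 coefficients vanish, and h(m) = 2m³ + 4m² + m - 3.
Then h(-3) = -24.

-24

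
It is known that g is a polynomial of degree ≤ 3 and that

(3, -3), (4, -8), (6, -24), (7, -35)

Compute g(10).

-80

Write g(m) = am³ + bm² + cm + d; the 4 given values yield a linear system in the 4 coefficients.
Solving, the leading coefficient vanishes, and g(m) = -m² + 2m.
Then g(10) = -80.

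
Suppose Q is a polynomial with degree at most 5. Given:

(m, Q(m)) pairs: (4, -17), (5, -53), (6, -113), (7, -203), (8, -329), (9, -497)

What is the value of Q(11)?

Write Q(m) = am^5 + bm^4 + cm³ + dm² + em + p; the 6 given values yield a linear system in the 6 coefficients.
Solving, the top 2 coefficients vanish, and Q(m) = -m³ + 3m² - 2m + 7.
Then Q(11) = -983.

-983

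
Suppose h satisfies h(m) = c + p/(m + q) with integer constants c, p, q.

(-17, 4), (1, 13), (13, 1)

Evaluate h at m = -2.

(h(m) − c)(m + q) = p for each data point; the three points give a linear system in c and q, then p follows.
Solving: c = 3, q = -3, p = -20, so h(m) = 3 − 20/(m − 3).
Then h(-2) = 3 − 20/(-5) = 7.

7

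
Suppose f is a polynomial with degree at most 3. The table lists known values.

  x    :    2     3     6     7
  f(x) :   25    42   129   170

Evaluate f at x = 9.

270

Write f(x) = ax³ + bx² + cx + d; the 4 given values yield a linear system in the 4 coefficients.
Solving, the leading coefficient vanishes, and f(x) = 3x² + 2x + 9.
Then f(9) = 270.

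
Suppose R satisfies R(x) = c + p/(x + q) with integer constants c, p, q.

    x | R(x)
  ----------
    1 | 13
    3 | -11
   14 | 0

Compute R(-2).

(R(x) − c)(x + q) = p for each data point; the three points give a linear system in c and q, then p follows.
Solving: c = 1, q = -2, p = -12, so R(x) = 1 − 12/(x − 2).
Then R(-2) = 1 − 12/(-4) = 4.

4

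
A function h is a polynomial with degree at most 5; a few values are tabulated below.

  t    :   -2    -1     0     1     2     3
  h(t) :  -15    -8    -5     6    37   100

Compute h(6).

601

First differences: 7, 3, 11, 31, 63. Second differences: -4, 8, 20, 32. Third differences: 12, 12, 12.
Level-3 differences are constant, so h has degree 3.
Fitting a degree-3 polynomial gives h(t) = 2t³ + 4t² + 5t - 5.
Then h(6) = 601.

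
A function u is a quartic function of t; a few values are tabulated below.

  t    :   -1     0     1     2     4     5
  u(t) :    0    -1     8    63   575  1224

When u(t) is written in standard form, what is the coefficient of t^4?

Write u(t) = at^4 + bt³ + ct² + dt + e; the 6 given values yield a linear system in the 5 coefficients.
Solving, u(t) = t^4 + 4t³ + 4t² - 1.
The coefficient of t^4 is 1.

1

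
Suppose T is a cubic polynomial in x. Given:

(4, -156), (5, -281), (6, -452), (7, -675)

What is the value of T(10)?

-1716

Write T(x) = ax³ + bx² + cx + d; the 4 given values yield a linear system in the 4 coefficients.
Solving, T(x) = -x³ - 8x² + 8x + 4.
Then T(10) = -1716.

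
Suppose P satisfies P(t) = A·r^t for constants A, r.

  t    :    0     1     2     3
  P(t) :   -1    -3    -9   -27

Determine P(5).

Consecutive ratio: -3/(-1) = 3, and -9/(-3) = 3, so r = 3.
Then A·3^0 = -1 gives A = -1, and P(t) = -1·3^t.
P(5) = -1·3^5 = -243.

-243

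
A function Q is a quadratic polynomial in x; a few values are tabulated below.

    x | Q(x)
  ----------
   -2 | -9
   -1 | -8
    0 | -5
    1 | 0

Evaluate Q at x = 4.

27

Write Q(x) = ax² + bx + c; the 4 given values yield a linear system in the 3 coefficients.
Solving, Q(x) = x² + 4x - 5.
Then Q(4) = 27.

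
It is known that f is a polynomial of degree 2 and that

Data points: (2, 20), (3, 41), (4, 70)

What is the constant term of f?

Write f(x) = ax² + bx + c; the 3 given values yield a linear system in the 3 coefficients.
Solving, f(x) = 4x² + x + 2.
The constant term is f(0) = 2.

2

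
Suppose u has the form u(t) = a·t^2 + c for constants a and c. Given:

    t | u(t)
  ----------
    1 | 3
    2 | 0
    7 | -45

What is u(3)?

-5

From u(1) = 3 and u(2) = 0: 1a + c = 3 and 4a + c = 0.
Subtracting: 3a = -3, so a = -1; then c = 3 − (-1)·1 = 4.
So u(t) = -1t² + 4, and u(3) = -5.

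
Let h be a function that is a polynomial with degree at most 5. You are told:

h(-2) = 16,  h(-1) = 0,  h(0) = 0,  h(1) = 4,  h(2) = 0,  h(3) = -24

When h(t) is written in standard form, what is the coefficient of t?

4

Write h(t) = at^5 + bt^4 + ct³ + dt² + et + p; the 6 given values yield a linear system in the 6 coefficients.
Solving, the top 2 coefficients vanish, and h(t) = -2t³ + 2t² + 4t.
The coefficient of t is 4.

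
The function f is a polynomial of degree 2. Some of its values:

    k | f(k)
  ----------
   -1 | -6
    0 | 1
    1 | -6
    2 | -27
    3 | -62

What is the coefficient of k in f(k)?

First differences: 7, -7, -21, -35. Second differences: -14, -14, -14.
Level-2 differences are constant, so f has degree 2.
Fitting a degree-2 polynomial gives f(k) = -7k² + 1.
The coefficient of k is 0.

0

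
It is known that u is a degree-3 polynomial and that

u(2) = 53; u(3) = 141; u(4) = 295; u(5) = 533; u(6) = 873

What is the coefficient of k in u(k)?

Write u(k) = ak³ + bk² + ck + d; the 5 given values yield a linear system in the 4 coefficients.
Solving, u(k) = 3k³ + 6k² + k + 3.
The coefficient of k is 1.

1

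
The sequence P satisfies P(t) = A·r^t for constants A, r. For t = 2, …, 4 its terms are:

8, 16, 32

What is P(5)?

64

Consecutive ratio: 16/8 = 2, and 32/16 = 2, so r = 2.
Then A·2^2 = 8 gives A = 2, and P(t) = 2·2^t.
P(5) = 2·2^5 = 64.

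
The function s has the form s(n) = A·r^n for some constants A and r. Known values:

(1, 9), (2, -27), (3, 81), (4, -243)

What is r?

-3

Consecutive ratio: -27/9 = -3, and 81/(-27) = -3, so r = -3.
Then A·(-3)^1 = 9 gives A = -3, and s(n) = -3·(-3)^n.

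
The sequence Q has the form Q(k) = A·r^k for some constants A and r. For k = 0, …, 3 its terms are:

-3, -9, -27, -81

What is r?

Consecutive ratio: -9/(-3) = 3, and -27/(-9) = 3, so r = 3.
Then A·3^0 = -3 gives A = -3, and Q(k) = -3·3^k.

3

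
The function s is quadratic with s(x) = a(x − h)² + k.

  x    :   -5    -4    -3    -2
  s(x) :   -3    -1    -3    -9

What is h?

-4

First differences 2, -2, -6; second difference -4 = 2a, so a = -2.
Expanding, the x-coefficient is −2ah = 4h; matching it to the data gives h = -4, and then k = -1.
So s(x) = -2(x + 4)² − 1.
Hence h = -4.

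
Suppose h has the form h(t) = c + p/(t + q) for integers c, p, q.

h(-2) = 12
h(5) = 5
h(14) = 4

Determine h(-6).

-6

(h(t) − c)(t + q) = p for each data point; the three points give a linear system in c and q, then p follows.
Solving: c = 3, q = 4, p = 18, so h(t) = 3 + 18/(t + 4).
Then h(-6) = 3 + 18/(-2) = -6.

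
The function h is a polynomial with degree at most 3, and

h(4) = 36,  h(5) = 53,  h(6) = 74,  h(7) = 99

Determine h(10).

198

First differences: 17, 21, 25. Second differences: 4, 4.
Level-2 differences are constant, so h has degree 2.
Fitting a degree-2 polynomial gives h(n) = 2n² - n + 8.
Then h(10) = 198.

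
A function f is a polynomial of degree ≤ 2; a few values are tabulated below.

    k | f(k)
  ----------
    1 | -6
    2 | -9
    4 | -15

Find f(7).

Write f(k) = ak² + bk + c; the 3 given values yield a linear system in the 3 coefficients.
Solving, the leading coefficient vanishes, and f(k) = -3k - 3.
Then f(7) = -24.

-24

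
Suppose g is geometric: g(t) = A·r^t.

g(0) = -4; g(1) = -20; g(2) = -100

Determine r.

5

Consecutive ratio: -20/(-4) = 5, and -100/(-20) = 5, so r = 5.
Then A·5^0 = -4 gives A = -4, and g(t) = -4·5^t.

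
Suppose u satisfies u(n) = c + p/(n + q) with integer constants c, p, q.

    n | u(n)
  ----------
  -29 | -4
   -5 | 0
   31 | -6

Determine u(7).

(u(n) − c)(n + q) = p for each data point; the three points give a linear system in c and q, then p follows.
Solving: c = -5, q = -1, p = -30, so u(n) = -5 − 30/(n − 1).
Then u(7) = -5 − 30/6 = -10.

-10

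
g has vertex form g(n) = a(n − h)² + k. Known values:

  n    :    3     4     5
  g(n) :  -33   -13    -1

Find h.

First differences 20, 12; second difference -8 = 2a, so a = -4.
Expanding, the n-coefficient is −2ah = 8h; matching it to the data gives h = 6, and then k = 3.
So g(n) = -4(n − 6)² + 3.
Hence h = 6.

6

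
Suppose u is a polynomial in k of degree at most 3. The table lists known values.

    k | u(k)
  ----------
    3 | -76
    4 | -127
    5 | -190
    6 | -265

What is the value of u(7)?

-352

Write u(k) = ak³ + bk² + ck + d; the 4 given values yield a linear system in the 4 coefficients.
Solving, the leading coefficient vanishes, and u(k) = -6k² - 9k + 5.
Then u(7) = -352.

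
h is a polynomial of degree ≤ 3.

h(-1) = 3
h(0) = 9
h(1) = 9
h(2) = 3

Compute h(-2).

First differences: 6, 0, -6. Second differences: -6, -6.
Level-2 differences are constant, so h has degree 2.
Fitting a degree-2 polynomial gives h(k) = -3k² + 3k + 9.
Then h(-2) = -9.

-9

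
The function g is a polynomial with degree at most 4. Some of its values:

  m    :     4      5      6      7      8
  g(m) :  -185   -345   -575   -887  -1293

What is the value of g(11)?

-3195

First differences: -160, -230, -312, -406. Second differences: -70, -82, -94. Third differences: -12, -12.
Level-3 differences are constant, so g has degree 3.
Fitting a degree-3 polynomial gives g(m) = -2m³ - 5m² + 7m - 5.
Then g(11) = -3195.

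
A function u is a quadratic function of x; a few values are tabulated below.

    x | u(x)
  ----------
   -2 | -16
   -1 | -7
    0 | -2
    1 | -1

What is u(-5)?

-67

First differences: 9, 5, 1. Second differences: -4, -4.
Level-2 differences are constant, so u has degree 2.
Fitting a degree-2 polynomial gives u(x) = -2x² + 3x - 2.
Then u(-5) = -67.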